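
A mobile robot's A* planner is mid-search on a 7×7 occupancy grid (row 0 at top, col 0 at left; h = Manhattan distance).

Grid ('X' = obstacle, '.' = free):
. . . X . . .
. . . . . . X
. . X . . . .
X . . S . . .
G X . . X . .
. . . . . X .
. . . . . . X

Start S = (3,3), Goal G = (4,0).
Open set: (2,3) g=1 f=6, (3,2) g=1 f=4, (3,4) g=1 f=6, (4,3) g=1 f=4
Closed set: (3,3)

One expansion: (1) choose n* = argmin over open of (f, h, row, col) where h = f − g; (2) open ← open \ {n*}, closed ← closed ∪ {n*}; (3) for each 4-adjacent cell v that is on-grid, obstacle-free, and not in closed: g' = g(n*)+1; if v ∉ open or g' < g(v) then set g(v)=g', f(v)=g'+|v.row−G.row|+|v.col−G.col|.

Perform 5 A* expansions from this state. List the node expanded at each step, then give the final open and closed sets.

order=[(3,2) → (3,1) → (4,2) → (4,3) → (2,1)]; open=[(1,1) g=4 f=8, (2,0) g=4 f=6, (2,3) g=1 f=6, (3,4) g=1 f=6, (5,2) g=3 f=6, (5,3) g=2 f=6]; closed=[(2,1), (3,1), (3,2), (3,3), (4,2), (4,3)]

step 1: expand (3,2) (f=4, h=3) → closed; open now [(2,3) g=1 f=6, (3,1) g=2 f=4, (3,4) g=1 f=6, (4,2) g=2 f=4, (4,3) g=1 f=4]
step 2: expand (3,1) (f=4, h=2) → closed; open now [(2,1) g=3 f=6, (2,3) g=1 f=6, (3,4) g=1 f=6, (4,2) g=2 f=4, (4,3) g=1 f=4]
step 3: expand (4,2) (f=4, h=2) → closed; open now [(2,1) g=3 f=6, (2,3) g=1 f=6, (3,4) g=1 f=6, (4,3) g=1 f=4, (5,2) g=3 f=6]
step 4: expand (4,3) (f=4, h=3) → closed; open now [(2,1) g=3 f=6, (2,3) g=1 f=6, (3,4) g=1 f=6, (5,2) g=3 f=6, (5,3) g=2 f=6]
step 5: expand (2,1) (f=6, h=3) → closed; open now [(1,1) g=4 f=8, (2,0) g=4 f=6, (2,3) g=1 f=6, (3,4) g=1 f=6, (5,2) g=3 f=6, (5,3) g=2 f=6]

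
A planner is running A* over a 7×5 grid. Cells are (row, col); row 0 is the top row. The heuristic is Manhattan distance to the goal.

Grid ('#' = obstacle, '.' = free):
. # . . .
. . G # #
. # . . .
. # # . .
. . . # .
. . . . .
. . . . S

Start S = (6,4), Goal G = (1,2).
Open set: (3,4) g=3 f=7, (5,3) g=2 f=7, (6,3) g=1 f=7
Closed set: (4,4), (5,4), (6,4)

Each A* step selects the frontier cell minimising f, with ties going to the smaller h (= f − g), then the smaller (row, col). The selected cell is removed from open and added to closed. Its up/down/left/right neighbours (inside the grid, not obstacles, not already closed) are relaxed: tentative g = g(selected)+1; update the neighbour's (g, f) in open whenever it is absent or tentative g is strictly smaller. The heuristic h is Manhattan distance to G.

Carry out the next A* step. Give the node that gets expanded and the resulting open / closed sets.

step 1: expand (3,4) (f=7, h=4) → closed; open now [(2,4) g=4 f=7, (3,3) g=4 f=7, (5,3) g=2 f=7, (6,3) g=1 f=7]

expanded=(3,4); open=[(2,4) g=4 f=7, (3,3) g=4 f=7, (5,3) g=2 f=7, (6,3) g=1 f=7]; closed=[(3,4), (4,4), (5,4), (6,4)]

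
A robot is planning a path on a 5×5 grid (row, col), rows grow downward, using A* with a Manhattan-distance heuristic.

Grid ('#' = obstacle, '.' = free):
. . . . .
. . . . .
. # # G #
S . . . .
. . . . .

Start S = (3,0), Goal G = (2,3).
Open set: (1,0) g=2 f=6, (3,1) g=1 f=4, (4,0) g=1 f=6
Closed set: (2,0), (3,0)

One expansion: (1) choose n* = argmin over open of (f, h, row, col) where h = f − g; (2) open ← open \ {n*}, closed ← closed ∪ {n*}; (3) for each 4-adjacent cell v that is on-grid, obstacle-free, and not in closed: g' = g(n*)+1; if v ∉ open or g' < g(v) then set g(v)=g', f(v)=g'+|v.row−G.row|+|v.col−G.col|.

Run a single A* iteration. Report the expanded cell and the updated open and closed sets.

step 1: expand (3,1) (f=4, h=3) → closed; open now [(1,0) g=2 f=6, (3,2) g=2 f=4, (4,0) g=1 f=6, (4,1) g=2 f=6]

expanded=(3,1); open=[(1,0) g=2 f=6, (3,2) g=2 f=4, (4,0) g=1 f=6, (4,1) g=2 f=6]; closed=[(2,0), (3,0), (3,1)]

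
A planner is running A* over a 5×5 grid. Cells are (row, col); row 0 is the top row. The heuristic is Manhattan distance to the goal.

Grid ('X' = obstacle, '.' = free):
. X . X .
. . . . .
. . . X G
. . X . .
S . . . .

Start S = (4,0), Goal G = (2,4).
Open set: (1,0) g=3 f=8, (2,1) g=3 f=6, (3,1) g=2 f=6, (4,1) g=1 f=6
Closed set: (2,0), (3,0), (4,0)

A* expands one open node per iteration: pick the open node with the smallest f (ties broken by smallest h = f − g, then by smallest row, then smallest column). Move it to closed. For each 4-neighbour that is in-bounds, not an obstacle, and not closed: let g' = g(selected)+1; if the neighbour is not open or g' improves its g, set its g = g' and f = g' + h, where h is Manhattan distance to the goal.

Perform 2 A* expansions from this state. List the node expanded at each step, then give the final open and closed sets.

step 1: expand (2,1) (f=6, h=3) → closed; open now [(1,0) g=3 f=8, (1,1) g=4 f=8, (2,2) g=4 f=6, (3,1) g=2 f=6, (4,1) g=1 f=6]
step 2: expand (2,2) (f=6, h=2) → closed; open now [(1,0) g=3 f=8, (1,1) g=4 f=8, (1,2) g=5 f=8, (3,1) g=2 f=6, (4,1) g=1 f=6]

order=[(2,1) → (2,2)]; open=[(1,0) g=3 f=8, (1,1) g=4 f=8, (1,2) g=5 f=8, (3,1) g=2 f=6, (4,1) g=1 f=6]; closed=[(2,0), (2,1), (2,2), (3,0), (4,0)]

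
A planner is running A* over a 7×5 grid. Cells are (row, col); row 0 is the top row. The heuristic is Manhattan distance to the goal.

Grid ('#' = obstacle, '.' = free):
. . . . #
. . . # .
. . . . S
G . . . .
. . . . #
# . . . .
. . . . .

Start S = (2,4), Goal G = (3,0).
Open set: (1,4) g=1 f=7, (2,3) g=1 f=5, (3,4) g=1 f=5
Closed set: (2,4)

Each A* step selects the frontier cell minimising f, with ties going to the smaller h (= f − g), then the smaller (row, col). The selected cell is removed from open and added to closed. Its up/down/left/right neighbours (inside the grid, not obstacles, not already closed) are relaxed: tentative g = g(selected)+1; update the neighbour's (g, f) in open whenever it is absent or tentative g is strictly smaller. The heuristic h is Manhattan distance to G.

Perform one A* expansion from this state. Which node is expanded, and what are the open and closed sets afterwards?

step 1: expand (2,3) (f=5, h=4) → closed; open now [(1,4) g=1 f=7, (2,2) g=2 f=5, (3,3) g=2 f=5, (3,4) g=1 f=5]

expanded=(2,3); open=[(1,4) g=1 f=7, (2,2) g=2 f=5, (3,3) g=2 f=5, (3,4) g=1 f=5]; closed=[(2,3), (2,4)]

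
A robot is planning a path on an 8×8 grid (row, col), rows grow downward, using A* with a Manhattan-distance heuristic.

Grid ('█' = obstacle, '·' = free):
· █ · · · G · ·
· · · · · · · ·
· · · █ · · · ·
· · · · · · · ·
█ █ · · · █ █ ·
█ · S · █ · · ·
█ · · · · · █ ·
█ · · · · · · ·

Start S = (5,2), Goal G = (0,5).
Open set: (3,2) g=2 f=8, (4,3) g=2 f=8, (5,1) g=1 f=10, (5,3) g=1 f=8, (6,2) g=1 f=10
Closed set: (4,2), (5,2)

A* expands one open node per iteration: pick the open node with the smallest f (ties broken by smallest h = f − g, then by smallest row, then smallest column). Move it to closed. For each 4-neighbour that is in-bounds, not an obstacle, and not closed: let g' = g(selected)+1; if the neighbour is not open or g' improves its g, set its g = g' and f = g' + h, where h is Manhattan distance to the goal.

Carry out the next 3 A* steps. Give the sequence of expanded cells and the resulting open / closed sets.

order=[(3,2) → (2,2) → (1,2)]; open=[(0,2) g=5 f=8, (1,1) g=5 f=10, (1,3) g=5 f=8, (2,1) g=4 f=10, (3,1) g=3 f=10, (3,3) g=3 f=8, (4,3) g=2 f=8, (5,1) g=1 f=10, (5,3) g=1 f=8, (6,2) g=1 f=10]; closed=[(1,2), (2,2), (3,2), (4,2), (5,2)]

step 1: expand (3,2) (f=8, h=6) → closed; open now [(2,2) g=3 f=8, (3,1) g=3 f=10, (3,3) g=3 f=8, (4,3) g=2 f=8, (5,1) g=1 f=10, (5,3) g=1 f=8, (6,2) g=1 f=10]
step 2: expand (2,2) (f=8, h=5) → closed; open now [(1,2) g=4 f=8, (2,1) g=4 f=10, (3,1) g=3 f=10, (3,3) g=3 f=8, (4,3) g=2 f=8, (5,1) g=1 f=10, (5,3) g=1 f=8, (6,2) g=1 f=10]
step 3: expand (1,2) (f=8, h=4) → closed; open now [(0,2) g=5 f=8, (1,1) g=5 f=10, (1,3) g=5 f=8, (2,1) g=4 f=10, (3,1) g=3 f=10, (3,3) g=3 f=8, (4,3) g=2 f=8, (5,1) g=1 f=10, (5,3) g=1 f=8, (6,2) g=1 f=10]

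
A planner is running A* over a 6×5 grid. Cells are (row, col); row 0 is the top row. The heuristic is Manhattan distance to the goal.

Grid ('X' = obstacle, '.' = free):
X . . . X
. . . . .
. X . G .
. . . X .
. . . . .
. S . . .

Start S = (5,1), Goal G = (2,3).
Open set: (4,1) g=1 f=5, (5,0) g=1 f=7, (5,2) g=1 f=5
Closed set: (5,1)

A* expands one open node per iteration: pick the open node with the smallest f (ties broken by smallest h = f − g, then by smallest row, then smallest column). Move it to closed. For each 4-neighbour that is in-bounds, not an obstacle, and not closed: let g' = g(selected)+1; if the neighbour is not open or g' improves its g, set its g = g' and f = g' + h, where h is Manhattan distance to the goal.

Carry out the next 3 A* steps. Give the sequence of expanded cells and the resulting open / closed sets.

step 1: expand (4,1) (f=5, h=4) → closed; open now [(3,1) g=2 f=5, (4,0) g=2 f=7, (4,2) g=2 f=5, (5,0) g=1 f=7, (5,2) g=1 f=5]
step 2: expand (3,1) (f=5, h=3) → closed; open now [(3,0) g=3 f=7, (3,2) g=3 f=5, (4,0) g=2 f=7, (4,2) g=2 f=5, (5,0) g=1 f=7, (5,2) g=1 f=5]
step 3: expand (3,2) (f=5, h=2) → closed; open now [(2,2) g=4 f=5, (3,0) g=3 f=7, (4,0) g=2 f=7, (4,2) g=2 f=5, (5,0) g=1 f=7, (5,2) g=1 f=5]

order=[(4,1) → (3,1) → (3,2)]; open=[(2,2) g=4 f=5, (3,0) g=3 f=7, (4,0) g=2 f=7, (4,2) g=2 f=5, (5,0) g=1 f=7, (5,2) g=1 f=5]; closed=[(3,1), (3,2), (4,1), (5,1)]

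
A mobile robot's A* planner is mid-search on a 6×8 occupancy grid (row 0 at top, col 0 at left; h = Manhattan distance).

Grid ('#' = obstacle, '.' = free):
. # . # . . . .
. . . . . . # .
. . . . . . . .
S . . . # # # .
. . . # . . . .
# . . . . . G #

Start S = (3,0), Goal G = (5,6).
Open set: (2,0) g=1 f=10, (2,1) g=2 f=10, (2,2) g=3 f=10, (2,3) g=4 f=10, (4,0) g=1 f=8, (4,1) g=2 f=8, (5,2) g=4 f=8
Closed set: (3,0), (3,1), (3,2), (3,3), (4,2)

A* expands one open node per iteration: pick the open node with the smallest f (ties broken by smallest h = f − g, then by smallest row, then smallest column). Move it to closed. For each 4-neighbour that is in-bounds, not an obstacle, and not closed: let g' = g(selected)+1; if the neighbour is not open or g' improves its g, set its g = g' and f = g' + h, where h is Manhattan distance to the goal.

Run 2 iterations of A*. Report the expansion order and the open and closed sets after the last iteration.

order=[(5,2) → (5,3)]; open=[(2,0) g=1 f=10, (2,1) g=2 f=10, (2,2) g=3 f=10, (2,3) g=4 f=10, (4,0) g=1 f=8, (4,1) g=2 f=8, (5,1) g=5 f=10, (5,4) g=6 f=8]; closed=[(3,0), (3,1), (3,2), (3,3), (4,2), (5,2), (5,3)]

step 1: expand (5,2) (f=8, h=4) → closed; open now [(2,0) g=1 f=10, (2,1) g=2 f=10, (2,2) g=3 f=10, (2,3) g=4 f=10, (4,0) g=1 f=8, (4,1) g=2 f=8, (5,1) g=5 f=10, (5,3) g=5 f=8]
step 2: expand (5,3) (f=8, h=3) → closed; open now [(2,0) g=1 f=10, (2,1) g=2 f=10, (2,2) g=3 f=10, (2,3) g=4 f=10, (4,0) g=1 f=8, (4,1) g=2 f=8, (5,1) g=5 f=10, (5,4) g=6 f=8]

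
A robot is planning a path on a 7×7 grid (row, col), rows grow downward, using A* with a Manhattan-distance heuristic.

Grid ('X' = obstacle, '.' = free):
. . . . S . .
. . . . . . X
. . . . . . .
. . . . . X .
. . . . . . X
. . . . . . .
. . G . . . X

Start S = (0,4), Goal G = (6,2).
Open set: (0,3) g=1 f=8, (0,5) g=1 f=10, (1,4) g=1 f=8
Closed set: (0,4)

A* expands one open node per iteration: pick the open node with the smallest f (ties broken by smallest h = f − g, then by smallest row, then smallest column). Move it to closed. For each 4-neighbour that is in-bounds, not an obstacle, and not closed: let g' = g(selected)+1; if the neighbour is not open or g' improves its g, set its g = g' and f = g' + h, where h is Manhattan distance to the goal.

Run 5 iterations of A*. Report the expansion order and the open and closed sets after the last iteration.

step 1: expand (0,3) (f=8, h=7) → closed; open now [(0,2) g=2 f=8, (0,5) g=1 f=10, (1,3) g=2 f=8, (1,4) g=1 f=8]
step 2: expand (0,2) (f=8, h=6) → closed; open now [(0,1) g=3 f=10, (0,5) g=1 f=10, (1,2) g=3 f=8, (1,3) g=2 f=8, (1,4) g=1 f=8]
step 3: expand (1,2) (f=8, h=5) → closed; open now [(0,1) g=3 f=10, (0,5) g=1 f=10, (1,1) g=4 f=10, (1,3) g=2 f=8, (1,4) g=1 f=8, (2,2) g=4 f=8]
step 4: expand (2,2) (f=8, h=4) → closed; open now [(0,1) g=3 f=10, (0,5) g=1 f=10, (1,1) g=4 f=10, (1,3) g=2 f=8, (1,4) g=1 f=8, (2,1) g=5 f=10, (2,3) g=5 f=10, (3,2) g=5 f=8]
step 5: expand (3,2) (f=8, h=3) → closed; open now [(0,1) g=3 f=10, (0,5) g=1 f=10, (1,1) g=4 f=10, (1,3) g=2 f=8, (1,4) g=1 f=8, (2,1) g=5 f=10, (2,3) g=5 f=10, (3,1) g=6 f=10, (3,3) g=6 f=10, (4,2) g=6 f=8]

order=[(0,3) → (0,2) → (1,2) → (2,2) → (3,2)]; open=[(0,1) g=3 f=10, (0,5) g=1 f=10, (1,1) g=4 f=10, (1,3) g=2 f=8, (1,4) g=1 f=8, (2,1) g=5 f=10, (2,3) g=5 f=10, (3,1) g=6 f=10, (3,3) g=6 f=10, (4,2) g=6 f=8]; closed=[(0,2), (0,3), (0,4), (1,2), (2,2), (3,2)]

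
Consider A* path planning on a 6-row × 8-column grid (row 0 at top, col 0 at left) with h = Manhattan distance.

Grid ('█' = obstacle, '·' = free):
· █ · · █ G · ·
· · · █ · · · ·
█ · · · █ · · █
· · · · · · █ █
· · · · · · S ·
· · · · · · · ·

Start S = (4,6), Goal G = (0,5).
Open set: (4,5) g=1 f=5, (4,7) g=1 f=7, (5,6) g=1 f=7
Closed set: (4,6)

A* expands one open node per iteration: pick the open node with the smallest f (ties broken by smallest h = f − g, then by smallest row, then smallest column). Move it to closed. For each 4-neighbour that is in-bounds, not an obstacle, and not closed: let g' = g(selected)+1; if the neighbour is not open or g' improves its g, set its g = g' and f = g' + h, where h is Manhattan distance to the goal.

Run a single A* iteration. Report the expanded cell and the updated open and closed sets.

step 1: expand (4,5) (f=5, h=4) → closed; open now [(3,5) g=2 f=5, (4,4) g=2 f=7, (4,7) g=1 f=7, (5,5) g=2 f=7, (5,6) g=1 f=7]

expanded=(4,5); open=[(3,5) g=2 f=5, (4,4) g=2 f=7, (4,7) g=1 f=7, (5,5) g=2 f=7, (5,6) g=1 f=7]; closed=[(4,5), (4,6)]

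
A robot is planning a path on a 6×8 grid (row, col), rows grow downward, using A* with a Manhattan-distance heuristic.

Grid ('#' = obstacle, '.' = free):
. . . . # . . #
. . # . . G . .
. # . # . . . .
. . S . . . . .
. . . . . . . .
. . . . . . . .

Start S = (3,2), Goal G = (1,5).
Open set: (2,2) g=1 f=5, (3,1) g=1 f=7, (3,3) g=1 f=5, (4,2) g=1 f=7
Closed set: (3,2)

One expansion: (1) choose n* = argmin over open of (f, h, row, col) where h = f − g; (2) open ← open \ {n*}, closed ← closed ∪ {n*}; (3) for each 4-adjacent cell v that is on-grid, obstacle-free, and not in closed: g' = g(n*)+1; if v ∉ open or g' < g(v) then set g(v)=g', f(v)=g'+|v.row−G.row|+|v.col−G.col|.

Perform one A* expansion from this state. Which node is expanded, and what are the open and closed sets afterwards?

step 1: expand (2,2) (f=5, h=4) → closed; open now [(3,1) g=1 f=7, (3,3) g=1 f=5, (4,2) g=1 f=7]

expanded=(2,2); open=[(3,1) g=1 f=7, (3,3) g=1 f=5, (4,2) g=1 f=7]; closed=[(2,2), (3,2)]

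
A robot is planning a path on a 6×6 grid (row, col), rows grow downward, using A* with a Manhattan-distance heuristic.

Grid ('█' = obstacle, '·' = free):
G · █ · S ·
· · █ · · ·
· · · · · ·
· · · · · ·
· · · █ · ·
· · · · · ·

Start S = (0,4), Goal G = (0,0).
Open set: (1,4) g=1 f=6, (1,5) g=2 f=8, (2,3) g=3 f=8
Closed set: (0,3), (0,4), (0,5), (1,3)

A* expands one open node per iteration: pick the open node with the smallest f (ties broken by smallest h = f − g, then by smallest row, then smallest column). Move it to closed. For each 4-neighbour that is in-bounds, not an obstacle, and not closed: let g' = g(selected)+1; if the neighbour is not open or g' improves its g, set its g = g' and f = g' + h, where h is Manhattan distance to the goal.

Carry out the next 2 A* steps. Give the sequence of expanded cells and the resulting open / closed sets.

step 1: expand (1,4) (f=6, h=5) → closed; open now [(1,5) g=2 f=8, (2,3) g=3 f=8, (2,4) g=2 f=8]
step 2: expand (2,3) (f=8, h=5) → closed; open now [(1,5) g=2 f=8, (2,2) g=4 f=8, (2,4) g=2 f=8, (3,3) g=4 f=10]

order=[(1,4) → (2,3)]; open=[(1,5) g=2 f=8, (2,2) g=4 f=8, (2,4) g=2 f=8, (3,3) g=4 f=10]; closed=[(0,3), (0,4), (0,5), (1,3), (1,4), (2,3)]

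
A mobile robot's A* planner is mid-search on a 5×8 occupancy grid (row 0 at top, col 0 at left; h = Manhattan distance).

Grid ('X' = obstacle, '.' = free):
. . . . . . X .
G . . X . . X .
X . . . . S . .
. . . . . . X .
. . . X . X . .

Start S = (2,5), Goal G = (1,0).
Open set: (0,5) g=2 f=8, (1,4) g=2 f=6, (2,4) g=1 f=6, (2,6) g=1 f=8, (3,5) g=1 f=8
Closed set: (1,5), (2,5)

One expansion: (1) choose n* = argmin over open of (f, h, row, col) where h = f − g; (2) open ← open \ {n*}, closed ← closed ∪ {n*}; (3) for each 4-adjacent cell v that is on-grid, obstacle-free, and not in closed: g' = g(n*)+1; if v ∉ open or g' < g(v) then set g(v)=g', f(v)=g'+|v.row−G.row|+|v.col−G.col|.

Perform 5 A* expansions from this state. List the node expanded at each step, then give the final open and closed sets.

step 1: expand (1,4) (f=6, h=4) → closed; open now [(0,4) g=3 f=8, (0,5) g=2 f=8, (2,4) g=1 f=6, (2,6) g=1 f=8, (3,5) g=1 f=8]
step 2: expand (2,4) (f=6, h=5) → closed; open now [(0,4) g=3 f=8, (0,5) g=2 f=8, (2,3) g=2 f=6, (2,6) g=1 f=8, (3,4) g=2 f=8, (3,5) g=1 f=8]
step 3: expand (2,3) (f=6, h=4) → closed; open now [(0,4) g=3 f=8, (0,5) g=2 f=8, (2,2) g=3 f=6, (2,6) g=1 f=8, (3,3) g=3 f=8, (3,4) g=2 f=8, (3,5) g=1 f=8]
step 4: expand (2,2) (f=6, h=3) → closed; open now [(0,4) g=3 f=8, (0,5) g=2 f=8, (1,2) g=4 f=6, (2,1) g=4 f=6, (2,6) g=1 f=8, (3,2) g=4 f=8, (3,3) g=3 f=8, (3,4) g=2 f=8, (3,5) g=1 f=8]
step 5: expand (1,2) (f=6, h=2) → closed; open now [(0,2) g=5 f=8, (0,4) g=3 f=8, (0,5) g=2 f=8, (1,1) g=5 f=6, (2,1) g=4 f=6, (2,6) g=1 f=8, (3,2) g=4 f=8, (3,3) g=3 f=8, (3,4) g=2 f=8, (3,5) g=1 f=8]

order=[(1,4) → (2,4) → (2,3) → (2,2) → (1,2)]; open=[(0,2) g=5 f=8, (0,4) g=3 f=8, (0,5) g=2 f=8, (1,1) g=5 f=6, (2,1) g=4 f=6, (2,6) g=1 f=8, (3,2) g=4 f=8, (3,3) g=3 f=8, (3,4) g=2 f=8, (3,5) g=1 f=8]; closed=[(1,2), (1,4), (1,5), (2,2), (2,3), (2,4), (2,5)]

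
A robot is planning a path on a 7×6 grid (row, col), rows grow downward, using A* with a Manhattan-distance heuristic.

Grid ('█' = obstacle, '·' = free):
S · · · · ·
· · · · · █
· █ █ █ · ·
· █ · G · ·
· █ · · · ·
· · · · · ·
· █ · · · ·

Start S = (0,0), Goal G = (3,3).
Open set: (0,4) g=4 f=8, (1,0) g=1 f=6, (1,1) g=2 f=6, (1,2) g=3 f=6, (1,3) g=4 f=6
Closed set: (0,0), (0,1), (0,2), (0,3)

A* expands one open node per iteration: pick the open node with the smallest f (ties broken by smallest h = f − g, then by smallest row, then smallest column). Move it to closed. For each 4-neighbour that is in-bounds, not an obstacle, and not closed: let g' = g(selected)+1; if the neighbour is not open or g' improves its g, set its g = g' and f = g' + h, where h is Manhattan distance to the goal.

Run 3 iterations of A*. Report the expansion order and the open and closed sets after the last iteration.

order=[(1,3) → (1,2) → (1,1)]; open=[(0,4) g=4 f=8, (1,0) g=1 f=6, (1,4) g=5 f=8]; closed=[(0,0), (0,1), (0,2), (0,3), (1,1), (1,2), (1,3)]

step 1: expand (1,3) (f=6, h=2) → closed; open now [(0,4) g=4 f=8, (1,0) g=1 f=6, (1,1) g=2 f=6, (1,2) g=3 f=6, (1,4) g=5 f=8]
step 2: expand (1,2) (f=6, h=3) → closed; open now [(0,4) g=4 f=8, (1,0) g=1 f=6, (1,1) g=2 f=6, (1,4) g=5 f=8]
step 3: expand (1,1) (f=6, h=4) → closed; open now [(0,4) g=4 f=8, (1,0) g=1 f=6, (1,4) g=5 f=8]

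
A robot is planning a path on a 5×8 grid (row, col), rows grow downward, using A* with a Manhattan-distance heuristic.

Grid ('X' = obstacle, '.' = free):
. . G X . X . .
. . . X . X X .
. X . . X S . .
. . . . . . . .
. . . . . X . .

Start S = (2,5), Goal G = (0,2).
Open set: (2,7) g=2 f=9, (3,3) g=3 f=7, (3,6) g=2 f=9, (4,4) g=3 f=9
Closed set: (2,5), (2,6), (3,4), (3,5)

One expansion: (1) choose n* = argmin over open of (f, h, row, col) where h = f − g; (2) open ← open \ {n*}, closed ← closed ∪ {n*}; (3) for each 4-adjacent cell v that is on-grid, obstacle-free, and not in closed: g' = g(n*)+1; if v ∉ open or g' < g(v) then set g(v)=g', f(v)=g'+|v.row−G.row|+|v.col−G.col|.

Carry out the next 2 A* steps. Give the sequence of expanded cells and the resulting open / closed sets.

step 1: expand (3,3) (f=7, h=4) → closed; open now [(2,3) g=4 f=7, (2,7) g=2 f=9, (3,2) g=4 f=7, (3,6) g=2 f=9, (4,3) g=4 f=9, (4,4) g=3 f=9]
step 2: expand (2,3) (f=7, h=3) → closed; open now [(2,2) g=5 f=7, (2,7) g=2 f=9, (3,2) g=4 f=7, (3,6) g=2 f=9, (4,3) g=4 f=9, (4,4) g=3 f=9]

order=[(3,3) → (2,3)]; open=[(2,2) g=5 f=7, (2,7) g=2 f=9, (3,2) g=4 f=7, (3,6) g=2 f=9, (4,3) g=4 f=9, (4,4) g=3 f=9]; closed=[(2,3), (2,5), (2,6), (3,3), (3,4), (3,5)]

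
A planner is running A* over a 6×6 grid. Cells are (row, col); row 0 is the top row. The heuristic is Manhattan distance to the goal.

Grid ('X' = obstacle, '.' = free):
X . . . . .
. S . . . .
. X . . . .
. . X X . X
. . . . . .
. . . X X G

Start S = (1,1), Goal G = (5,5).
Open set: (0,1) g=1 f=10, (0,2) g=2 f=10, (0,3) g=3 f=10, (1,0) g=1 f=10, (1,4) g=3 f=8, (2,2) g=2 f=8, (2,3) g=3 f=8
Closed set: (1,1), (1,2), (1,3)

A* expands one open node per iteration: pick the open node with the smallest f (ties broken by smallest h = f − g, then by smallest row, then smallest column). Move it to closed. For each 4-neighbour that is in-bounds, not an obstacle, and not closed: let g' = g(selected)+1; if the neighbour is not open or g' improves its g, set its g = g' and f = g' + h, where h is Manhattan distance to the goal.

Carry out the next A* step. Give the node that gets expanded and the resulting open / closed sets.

expanded=(1,4); open=[(0,1) g=1 f=10, (0,2) g=2 f=10, (0,3) g=3 f=10, (0,4) g=4 f=10, (1,0) g=1 f=10, (1,5) g=4 f=8, (2,2) g=2 f=8, (2,3) g=3 f=8, (2,4) g=4 f=8]; closed=[(1,1), (1,2), (1,3), (1,4)]

step 1: expand (1,4) (f=8, h=5) → closed; open now [(0,1) g=1 f=10, (0,2) g=2 f=10, (0,3) g=3 f=10, (0,4) g=4 f=10, (1,0) g=1 f=10, (1,5) g=4 f=8, (2,2) g=2 f=8, (2,3) g=3 f=8, (2,4) g=4 f=8]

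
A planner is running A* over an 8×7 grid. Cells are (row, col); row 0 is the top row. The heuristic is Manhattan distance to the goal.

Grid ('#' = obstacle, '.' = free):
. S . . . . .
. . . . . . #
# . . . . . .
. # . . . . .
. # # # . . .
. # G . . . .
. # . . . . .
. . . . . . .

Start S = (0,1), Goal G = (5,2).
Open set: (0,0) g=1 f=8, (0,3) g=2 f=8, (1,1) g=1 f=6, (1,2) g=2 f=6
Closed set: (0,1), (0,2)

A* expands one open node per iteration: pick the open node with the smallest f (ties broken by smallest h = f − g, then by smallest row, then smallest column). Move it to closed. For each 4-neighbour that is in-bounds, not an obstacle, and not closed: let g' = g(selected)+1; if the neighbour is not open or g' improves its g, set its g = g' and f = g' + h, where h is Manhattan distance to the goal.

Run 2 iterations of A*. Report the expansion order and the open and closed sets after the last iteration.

step 1: expand (1,2) (f=6, h=4) → closed; open now [(0,0) g=1 f=8, (0,3) g=2 f=8, (1,1) g=1 f=6, (1,3) g=3 f=8, (2,2) g=3 f=6]
step 2: expand (2,2) (f=6, h=3) → closed; open now [(0,0) g=1 f=8, (0,3) g=2 f=8, (1,1) g=1 f=6, (1,3) g=3 f=8, (2,1) g=4 f=8, (2,3) g=4 f=8, (3,2) g=4 f=6]

order=[(1,2) → (2,2)]; open=[(0,0) g=1 f=8, (0,3) g=2 f=8, (1,1) g=1 f=6, (1,3) g=3 f=8, (2,1) g=4 f=8, (2,3) g=4 f=8, (3,2) g=4 f=6]; closed=[(0,1), (0,2), (1,2), (2,2)]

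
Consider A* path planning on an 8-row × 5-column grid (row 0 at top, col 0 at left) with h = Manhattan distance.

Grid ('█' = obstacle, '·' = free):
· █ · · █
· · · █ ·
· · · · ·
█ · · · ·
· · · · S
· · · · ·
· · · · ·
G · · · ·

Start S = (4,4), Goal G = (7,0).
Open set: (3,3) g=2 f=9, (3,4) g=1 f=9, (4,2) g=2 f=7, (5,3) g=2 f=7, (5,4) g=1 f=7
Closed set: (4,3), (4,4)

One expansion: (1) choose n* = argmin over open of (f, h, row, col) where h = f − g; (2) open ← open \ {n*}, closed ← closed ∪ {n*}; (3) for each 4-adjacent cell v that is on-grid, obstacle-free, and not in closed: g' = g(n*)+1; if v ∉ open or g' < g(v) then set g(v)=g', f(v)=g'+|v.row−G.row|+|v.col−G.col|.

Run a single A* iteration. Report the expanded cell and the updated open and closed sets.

expanded=(4,2); open=[(3,2) g=3 f=9, (3,3) g=2 f=9, (3,4) g=1 f=9, (4,1) g=3 f=7, (5,2) g=3 f=7, (5,3) g=2 f=7, (5,4) g=1 f=7]; closed=[(4,2), (4,3), (4,4)]

step 1: expand (4,2) (f=7, h=5) → closed; open now [(3,2) g=3 f=9, (3,3) g=2 f=9, (3,4) g=1 f=9, (4,1) g=3 f=7, (5,2) g=3 f=7, (5,3) g=2 f=7, (5,4) g=1 f=7]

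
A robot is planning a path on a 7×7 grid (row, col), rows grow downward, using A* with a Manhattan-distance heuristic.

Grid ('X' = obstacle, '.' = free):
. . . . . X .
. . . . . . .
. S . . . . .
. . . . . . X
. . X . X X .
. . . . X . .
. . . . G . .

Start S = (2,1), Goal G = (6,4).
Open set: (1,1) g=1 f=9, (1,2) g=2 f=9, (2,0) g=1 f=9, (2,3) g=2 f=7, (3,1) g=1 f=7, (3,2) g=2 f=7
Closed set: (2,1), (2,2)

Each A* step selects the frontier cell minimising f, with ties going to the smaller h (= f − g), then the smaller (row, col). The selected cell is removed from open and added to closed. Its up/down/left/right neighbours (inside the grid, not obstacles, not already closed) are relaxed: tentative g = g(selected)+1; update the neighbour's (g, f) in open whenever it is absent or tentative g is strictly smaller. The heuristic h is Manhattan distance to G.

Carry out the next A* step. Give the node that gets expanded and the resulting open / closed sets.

expanded=(2,3); open=[(1,1) g=1 f=9, (1,2) g=2 f=9, (1,3) g=3 f=9, (2,0) g=1 f=9, (2,4) g=3 f=7, (3,1) g=1 f=7, (3,2) g=2 f=7, (3,3) g=3 f=7]; closed=[(2,1), (2,2), (2,3)]

step 1: expand (2,3) (f=7, h=5) → closed; open now [(1,1) g=1 f=9, (1,2) g=2 f=9, (1,3) g=3 f=9, (2,0) g=1 f=9, (2,4) g=3 f=7, (3,1) g=1 f=7, (3,2) g=2 f=7, (3,3) g=3 f=7]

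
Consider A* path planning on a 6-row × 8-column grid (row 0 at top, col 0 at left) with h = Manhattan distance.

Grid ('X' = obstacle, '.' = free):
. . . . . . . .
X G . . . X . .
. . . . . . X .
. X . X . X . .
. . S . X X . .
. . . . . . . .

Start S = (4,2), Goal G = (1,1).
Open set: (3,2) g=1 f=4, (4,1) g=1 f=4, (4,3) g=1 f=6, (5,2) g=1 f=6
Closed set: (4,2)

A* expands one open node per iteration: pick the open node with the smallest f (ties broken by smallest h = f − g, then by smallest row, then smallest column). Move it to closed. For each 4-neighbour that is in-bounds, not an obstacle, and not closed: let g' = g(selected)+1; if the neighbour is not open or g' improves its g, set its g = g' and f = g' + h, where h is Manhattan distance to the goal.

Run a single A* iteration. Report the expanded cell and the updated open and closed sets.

step 1: expand (3,2) (f=4, h=3) → closed; open now [(2,2) g=2 f=4, (4,1) g=1 f=4, (4,3) g=1 f=6, (5,2) g=1 f=6]

expanded=(3,2); open=[(2,2) g=2 f=4, (4,1) g=1 f=4, (4,3) g=1 f=6, (5,2) g=1 f=6]; closed=[(3,2), (4,2)]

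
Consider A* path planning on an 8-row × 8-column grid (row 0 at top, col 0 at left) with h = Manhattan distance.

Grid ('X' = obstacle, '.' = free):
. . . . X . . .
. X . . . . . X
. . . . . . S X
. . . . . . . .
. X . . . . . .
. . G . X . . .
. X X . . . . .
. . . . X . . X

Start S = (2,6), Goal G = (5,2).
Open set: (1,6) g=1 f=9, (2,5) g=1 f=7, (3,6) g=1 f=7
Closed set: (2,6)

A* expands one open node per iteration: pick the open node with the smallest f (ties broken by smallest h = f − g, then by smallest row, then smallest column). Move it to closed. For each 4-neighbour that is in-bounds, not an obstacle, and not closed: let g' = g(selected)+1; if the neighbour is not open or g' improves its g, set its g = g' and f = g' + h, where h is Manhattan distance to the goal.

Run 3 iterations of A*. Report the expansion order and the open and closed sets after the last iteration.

order=[(2,5) → (2,4) → (2,3)]; open=[(1,3) g=4 f=9, (1,4) g=3 f=9, (1,5) g=2 f=9, (1,6) g=1 f=9, (2,2) g=4 f=7, (3,3) g=4 f=7, (3,4) g=3 f=7, (3,5) g=2 f=7, (3,6) g=1 f=7]; closed=[(2,3), (2,4), (2,5), (2,6)]

step 1: expand (2,5) (f=7, h=6) → closed; open now [(1,5) g=2 f=9, (1,6) g=1 f=9, (2,4) g=2 f=7, (3,5) g=2 f=7, (3,6) g=1 f=7]
step 2: expand (2,4) (f=7, h=5) → closed; open now [(1,4) g=3 f=9, (1,5) g=2 f=9, (1,6) g=1 f=9, (2,3) g=3 f=7, (3,4) g=3 f=7, (3,5) g=2 f=7, (3,6) g=1 f=7]
step 3: expand (2,3) (f=7, h=4) → closed; open now [(1,3) g=4 f=9, (1,4) g=3 f=9, (1,5) g=2 f=9, (1,6) g=1 f=9, (2,2) g=4 f=7, (3,3) g=4 f=7, (3,4) g=3 f=7, (3,5) g=2 f=7, (3,6) g=1 f=7]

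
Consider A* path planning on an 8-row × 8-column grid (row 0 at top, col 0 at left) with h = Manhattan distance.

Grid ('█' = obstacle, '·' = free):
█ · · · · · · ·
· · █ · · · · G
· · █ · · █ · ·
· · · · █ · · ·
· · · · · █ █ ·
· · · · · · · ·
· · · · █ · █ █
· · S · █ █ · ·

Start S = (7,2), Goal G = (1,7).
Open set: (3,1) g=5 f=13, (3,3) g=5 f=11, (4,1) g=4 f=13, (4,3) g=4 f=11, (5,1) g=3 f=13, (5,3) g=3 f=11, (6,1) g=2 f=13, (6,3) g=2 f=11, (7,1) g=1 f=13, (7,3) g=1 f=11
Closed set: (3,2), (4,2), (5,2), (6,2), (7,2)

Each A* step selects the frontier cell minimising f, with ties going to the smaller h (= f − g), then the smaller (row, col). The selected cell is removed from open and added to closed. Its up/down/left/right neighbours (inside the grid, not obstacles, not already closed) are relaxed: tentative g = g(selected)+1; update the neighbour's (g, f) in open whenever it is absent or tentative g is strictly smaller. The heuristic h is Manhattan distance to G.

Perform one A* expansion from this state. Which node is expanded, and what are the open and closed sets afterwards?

expanded=(3,3); open=[(2,3) g=6 f=11, (3,1) g=5 f=13, (4,1) g=4 f=13, (4,3) g=4 f=11, (5,1) g=3 f=13, (5,3) g=3 f=11, (6,1) g=2 f=13, (6,3) g=2 f=11, (7,1) g=1 f=13, (7,3) g=1 f=11]; closed=[(3,2), (3,3), (4,2), (5,2), (6,2), (7,2)]

step 1: expand (3,3) (f=11, h=6) → closed; open now [(2,3) g=6 f=11, (3,1) g=5 f=13, (4,1) g=4 f=13, (4,3) g=4 f=11, (5,1) g=3 f=13, (5,3) g=3 f=11, (6,1) g=2 f=13, (6,3) g=2 f=11, (7,1) g=1 f=13, (7,3) g=1 f=11]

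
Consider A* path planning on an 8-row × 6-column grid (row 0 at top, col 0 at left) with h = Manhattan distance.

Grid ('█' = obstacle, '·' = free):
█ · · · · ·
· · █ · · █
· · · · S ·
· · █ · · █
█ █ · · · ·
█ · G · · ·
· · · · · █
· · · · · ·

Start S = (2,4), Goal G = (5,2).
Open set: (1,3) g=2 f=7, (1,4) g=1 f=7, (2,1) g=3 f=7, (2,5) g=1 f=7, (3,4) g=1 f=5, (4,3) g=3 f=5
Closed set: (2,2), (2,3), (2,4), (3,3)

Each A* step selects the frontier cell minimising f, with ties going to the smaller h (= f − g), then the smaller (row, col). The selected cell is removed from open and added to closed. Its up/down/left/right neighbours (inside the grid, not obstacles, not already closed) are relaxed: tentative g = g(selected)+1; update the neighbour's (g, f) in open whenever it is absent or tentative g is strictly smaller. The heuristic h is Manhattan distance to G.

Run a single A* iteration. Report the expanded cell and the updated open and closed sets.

step 1: expand (4,3) (f=5, h=2) → closed; open now [(1,3) g=2 f=7, (1,4) g=1 f=7, (2,1) g=3 f=7, (2,5) g=1 f=7, (3,4) g=1 f=5, (4,2) g=4 f=5, (4,4) g=4 f=7, (5,3) g=4 f=5]

expanded=(4,3); open=[(1,3) g=2 f=7, (1,4) g=1 f=7, (2,1) g=3 f=7, (2,5) g=1 f=7, (3,4) g=1 f=5, (4,2) g=4 f=5, (4,4) g=4 f=7, (5,3) g=4 f=5]; closed=[(2,2), (2,3), (2,4), (3,3), (4,3)]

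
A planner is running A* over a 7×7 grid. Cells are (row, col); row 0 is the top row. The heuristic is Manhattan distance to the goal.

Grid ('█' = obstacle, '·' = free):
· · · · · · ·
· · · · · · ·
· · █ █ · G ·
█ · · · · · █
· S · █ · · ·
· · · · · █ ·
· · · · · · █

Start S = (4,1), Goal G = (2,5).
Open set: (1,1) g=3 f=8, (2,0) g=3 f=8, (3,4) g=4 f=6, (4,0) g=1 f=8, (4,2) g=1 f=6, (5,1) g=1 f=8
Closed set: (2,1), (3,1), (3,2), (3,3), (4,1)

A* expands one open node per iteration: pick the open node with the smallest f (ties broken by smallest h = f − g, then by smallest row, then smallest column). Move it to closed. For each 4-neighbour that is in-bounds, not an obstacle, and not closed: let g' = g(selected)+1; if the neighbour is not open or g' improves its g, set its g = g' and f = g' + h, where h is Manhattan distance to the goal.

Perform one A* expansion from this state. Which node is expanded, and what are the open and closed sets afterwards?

step 1: expand (3,4) (f=6, h=2) → closed; open now [(1,1) g=3 f=8, (2,0) g=3 f=8, (2,4) g=5 f=6, (3,5) g=5 f=6, (4,0) g=1 f=8, (4,2) g=1 f=6, (4,4) g=5 f=8, (5,1) g=1 f=8]

expanded=(3,4); open=[(1,1) g=3 f=8, (2,0) g=3 f=8, (2,4) g=5 f=6, (3,5) g=5 f=6, (4,0) g=1 f=8, (4,2) g=1 f=6, (4,4) g=5 f=8, (5,1) g=1 f=8]; closed=[(2,1), (3,1), (3,2), (3,3), (3,4), (4,1)]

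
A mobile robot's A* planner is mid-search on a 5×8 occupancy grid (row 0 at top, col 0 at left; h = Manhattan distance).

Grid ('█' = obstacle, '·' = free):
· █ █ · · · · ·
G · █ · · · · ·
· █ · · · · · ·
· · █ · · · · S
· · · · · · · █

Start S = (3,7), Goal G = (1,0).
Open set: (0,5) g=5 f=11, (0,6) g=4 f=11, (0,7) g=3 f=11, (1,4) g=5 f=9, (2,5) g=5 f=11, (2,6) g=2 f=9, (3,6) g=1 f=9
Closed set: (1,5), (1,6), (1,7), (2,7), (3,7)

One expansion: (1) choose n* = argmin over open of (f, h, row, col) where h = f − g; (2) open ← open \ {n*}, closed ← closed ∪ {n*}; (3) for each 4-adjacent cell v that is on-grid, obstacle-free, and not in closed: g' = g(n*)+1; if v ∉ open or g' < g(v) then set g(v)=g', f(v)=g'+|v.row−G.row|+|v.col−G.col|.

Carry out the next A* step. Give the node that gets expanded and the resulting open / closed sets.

expanded=(1,4); open=[(0,4) g=6 f=11, (0,5) g=5 f=11, (0,6) g=4 f=11, (0,7) g=3 f=11, (1,3) g=6 f=9, (2,4) g=6 f=11, (2,5) g=5 f=11, (2,6) g=2 f=9, (3,6) g=1 f=9]; closed=[(1,4), (1,5), (1,6), (1,7), (2,7), (3,7)]

step 1: expand (1,4) (f=9, h=4) → closed; open now [(0,4) g=6 f=11, (0,5) g=5 f=11, (0,6) g=4 f=11, (0,7) g=3 f=11, (1,3) g=6 f=9, (2,4) g=6 f=11, (2,5) g=5 f=11, (2,6) g=2 f=9, (3,6) g=1 f=9]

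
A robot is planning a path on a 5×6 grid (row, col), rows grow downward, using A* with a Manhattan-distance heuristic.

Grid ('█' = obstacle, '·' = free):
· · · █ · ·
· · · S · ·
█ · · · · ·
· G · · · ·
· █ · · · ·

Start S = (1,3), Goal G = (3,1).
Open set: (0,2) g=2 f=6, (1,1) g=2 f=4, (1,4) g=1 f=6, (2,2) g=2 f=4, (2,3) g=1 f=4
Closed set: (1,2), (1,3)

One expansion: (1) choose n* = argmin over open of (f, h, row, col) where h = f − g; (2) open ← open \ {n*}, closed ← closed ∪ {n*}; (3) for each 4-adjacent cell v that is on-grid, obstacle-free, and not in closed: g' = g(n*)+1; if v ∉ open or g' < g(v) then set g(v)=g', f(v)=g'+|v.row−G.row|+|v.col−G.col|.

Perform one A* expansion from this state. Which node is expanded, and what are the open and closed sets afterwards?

step 1: expand (1,1) (f=4, h=2) → closed; open now [(0,1) g=3 f=6, (0,2) g=2 f=6, (1,0) g=3 f=6, (1,4) g=1 f=6, (2,1) g=3 f=4, (2,2) g=2 f=4, (2,3) g=1 f=4]

expanded=(1,1); open=[(0,1) g=3 f=6, (0,2) g=2 f=6, (1,0) g=3 f=6, (1,4) g=1 f=6, (2,1) g=3 f=4, (2,2) g=2 f=4, (2,3) g=1 f=4]; closed=[(1,1), (1,2), (1,3)]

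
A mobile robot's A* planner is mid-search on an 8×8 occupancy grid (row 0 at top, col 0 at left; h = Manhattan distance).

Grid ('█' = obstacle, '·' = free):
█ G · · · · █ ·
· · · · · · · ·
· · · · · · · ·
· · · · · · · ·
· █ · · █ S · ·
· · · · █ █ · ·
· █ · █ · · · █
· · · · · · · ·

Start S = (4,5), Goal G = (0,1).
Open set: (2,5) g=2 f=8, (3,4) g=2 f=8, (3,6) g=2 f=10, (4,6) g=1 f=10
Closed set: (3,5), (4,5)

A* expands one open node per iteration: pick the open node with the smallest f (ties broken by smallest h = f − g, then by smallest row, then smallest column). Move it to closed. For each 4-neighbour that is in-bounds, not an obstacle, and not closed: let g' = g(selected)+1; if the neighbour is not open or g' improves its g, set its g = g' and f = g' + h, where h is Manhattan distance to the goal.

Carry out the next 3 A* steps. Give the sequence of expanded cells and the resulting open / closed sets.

order=[(2,5) → (1,5) → (0,5)]; open=[(0,4) g=5 f=8, (1,4) g=4 f=8, (1,6) g=4 f=10, (2,4) g=3 f=8, (2,6) g=3 f=10, (3,4) g=2 f=8, (3,6) g=2 f=10, (4,6) g=1 f=10]; closed=[(0,5), (1,5), (2,5), (3,5), (4,5)]

step 1: expand (2,5) (f=8, h=6) → closed; open now [(1,5) g=3 f=8, (2,4) g=3 f=8, (2,6) g=3 f=10, (3,4) g=2 f=8, (3,6) g=2 f=10, (4,6) g=1 f=10]
step 2: expand (1,5) (f=8, h=5) → closed; open now [(0,5) g=4 f=8, (1,4) g=4 f=8, (1,6) g=4 f=10, (2,4) g=3 f=8, (2,6) g=3 f=10, (3,4) g=2 f=8, (3,6) g=2 f=10, (4,6) g=1 f=10]
step 3: expand (0,5) (f=8, h=4) → closed; open now [(0,4) g=5 f=8, (1,4) g=4 f=8, (1,6) g=4 f=10, (2,4) g=3 f=8, (2,6) g=3 f=10, (3,4) g=2 f=8, (3,6) g=2 f=10, (4,6) g=1 f=10]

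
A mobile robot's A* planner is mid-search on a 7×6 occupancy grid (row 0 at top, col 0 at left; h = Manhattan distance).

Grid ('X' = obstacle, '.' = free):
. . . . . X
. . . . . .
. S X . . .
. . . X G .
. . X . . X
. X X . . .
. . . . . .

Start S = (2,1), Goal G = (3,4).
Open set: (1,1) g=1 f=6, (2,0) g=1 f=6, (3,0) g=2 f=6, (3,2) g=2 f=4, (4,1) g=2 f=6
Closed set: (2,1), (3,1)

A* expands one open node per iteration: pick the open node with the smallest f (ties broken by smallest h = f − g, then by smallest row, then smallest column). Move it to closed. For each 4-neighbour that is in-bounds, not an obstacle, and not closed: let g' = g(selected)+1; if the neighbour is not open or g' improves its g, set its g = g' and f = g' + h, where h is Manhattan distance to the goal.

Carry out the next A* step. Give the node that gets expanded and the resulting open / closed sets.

expanded=(3,2); open=[(1,1) g=1 f=6, (2,0) g=1 f=6, (3,0) g=2 f=6, (4,1) g=2 f=6]; closed=[(2,1), (3,1), (3,2)]

step 1: expand (3,2) (f=4, h=2) → closed; open now [(1,1) g=1 f=6, (2,0) g=1 f=6, (3,0) g=2 f=6, (4,1) g=2 f=6]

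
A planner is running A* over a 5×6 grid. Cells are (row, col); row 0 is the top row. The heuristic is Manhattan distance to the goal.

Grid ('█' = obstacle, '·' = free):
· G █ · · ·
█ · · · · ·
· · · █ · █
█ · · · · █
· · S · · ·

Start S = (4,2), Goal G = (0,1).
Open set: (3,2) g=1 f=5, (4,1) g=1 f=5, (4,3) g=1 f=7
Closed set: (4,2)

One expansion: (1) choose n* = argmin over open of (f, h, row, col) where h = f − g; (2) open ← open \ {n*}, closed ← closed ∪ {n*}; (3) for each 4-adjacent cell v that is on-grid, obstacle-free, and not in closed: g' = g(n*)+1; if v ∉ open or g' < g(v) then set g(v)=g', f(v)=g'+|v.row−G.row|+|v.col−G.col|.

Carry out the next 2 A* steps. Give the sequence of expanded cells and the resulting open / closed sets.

order=[(3,2) → (2,2)]; open=[(1,2) g=3 f=5, (2,1) g=3 f=5, (3,1) g=2 f=5, (3,3) g=2 f=7, (4,1) g=1 f=5, (4,3) g=1 f=7]; closed=[(2,2), (3,2), (4,2)]

step 1: expand (3,2) (f=5, h=4) → closed; open now [(2,2) g=2 f=5, (3,1) g=2 f=5, (3,3) g=2 f=7, (4,1) g=1 f=5, (4,3) g=1 f=7]
step 2: expand (2,2) (f=5, h=3) → closed; open now [(1,2) g=3 f=5, (2,1) g=3 f=5, (3,1) g=2 f=5, (3,3) g=2 f=7, (4,1) g=1 f=5, (4,3) g=1 f=7]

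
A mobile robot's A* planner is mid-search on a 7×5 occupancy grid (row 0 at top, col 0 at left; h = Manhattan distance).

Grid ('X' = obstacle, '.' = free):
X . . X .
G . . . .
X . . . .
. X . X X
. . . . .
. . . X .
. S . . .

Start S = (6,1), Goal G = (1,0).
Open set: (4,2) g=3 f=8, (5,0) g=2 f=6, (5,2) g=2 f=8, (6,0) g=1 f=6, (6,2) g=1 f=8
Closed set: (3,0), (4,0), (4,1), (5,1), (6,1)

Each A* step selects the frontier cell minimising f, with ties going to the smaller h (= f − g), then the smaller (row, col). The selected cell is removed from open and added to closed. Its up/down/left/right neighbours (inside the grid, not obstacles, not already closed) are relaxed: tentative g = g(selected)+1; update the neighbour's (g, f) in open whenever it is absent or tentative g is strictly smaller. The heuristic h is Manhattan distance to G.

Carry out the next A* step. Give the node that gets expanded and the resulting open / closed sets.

step 1: expand (5,0) (f=6, h=4) → closed; open now [(4,2) g=3 f=8, (5,2) g=2 f=8, (6,0) g=1 f=6, (6,2) g=1 f=8]

expanded=(5,0); open=[(4,2) g=3 f=8, (5,2) g=2 f=8, (6,0) g=1 f=6, (6,2) g=1 f=8]; closed=[(3,0), (4,0), (4,1), (5,0), (5,1), (6,1)]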